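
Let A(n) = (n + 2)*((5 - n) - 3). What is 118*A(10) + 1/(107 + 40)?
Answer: -1665215/147 ≈ -11328.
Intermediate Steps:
A(n) = (2 + n)*(2 - n)
118*A(10) + 1/(107 + 40) = 118*(4 - 1*10**2) + 1/(107 + 40) = 118*(4 - 1*100) + 1/147 = 118*(4 - 100) + 1/147 = 118*(-96) + 1/147 = -11328 + 1/147 = -1665215/147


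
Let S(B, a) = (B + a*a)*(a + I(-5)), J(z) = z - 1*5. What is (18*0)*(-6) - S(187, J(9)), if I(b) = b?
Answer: 203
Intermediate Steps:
J(z) = -5 + z (J(z) = z - 5 = -5 + z)
S(B, a) = (-5 + a)*(B + a²) (S(B, a) = (B + a*a)*(a - 5) = (B + a²)*(-5 + a) = (-5 + a)*(B + a²))
(18*0)*(-6) - S(187, J(9)) = (18*0)*(-6) - ((-5 + 9)³ - 5*187 - 5*(-5 + 9)² + 187*(-5 + 9)) = 0*(-6) - (4³ - 935 - 5*4² + 187*4) = 0 - (64 - 935 - 5*16 + 748) = 0 - (64 - 935 - 80 + 748) = 0 - 1*(-203) = 0 + 203 = 203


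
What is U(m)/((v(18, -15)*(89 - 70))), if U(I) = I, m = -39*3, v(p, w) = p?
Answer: -13/38 ≈ -0.34211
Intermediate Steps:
m = -117
U(m)/((v(18, -15)*(89 - 70))) = -117*1/(18*(89 - 70)) = -117/(18*19) = -117/342 = -117*1/342 = -13/38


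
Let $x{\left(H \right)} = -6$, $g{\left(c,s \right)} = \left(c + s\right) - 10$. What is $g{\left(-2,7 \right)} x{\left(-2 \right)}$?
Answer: $30$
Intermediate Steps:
$g{\left(c,s \right)} = -10 + c + s$
$g{\left(-2,7 \right)} x{\left(-2 \right)} = \left(-10 - 2 + 7\right) \left(-6\right) = \left(-5\right) \left(-6\right) = 30$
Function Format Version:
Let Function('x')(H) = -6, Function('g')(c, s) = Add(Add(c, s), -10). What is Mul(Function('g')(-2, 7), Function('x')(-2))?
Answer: 30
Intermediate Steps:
Function('g')(c, s) = Add(-10, c, s)
Mul(Function('g')(-2, 7), Function('x')(-2)) = Mul(Add(-10, -2, 7), -6) = Mul(-5, -6) = 30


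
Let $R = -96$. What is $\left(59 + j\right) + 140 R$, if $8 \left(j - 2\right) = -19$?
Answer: $- \frac{107051}{8} \approx -13381.0$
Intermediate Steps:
$j = - \frac{3}{8}$ ($j = 2 + \frac{1}{8} \left(-19\right) = 2 - \frac{19}{8} = - \frac{3}{8} \approx -0.375$)
$\left(59 + j\right) + 140 R = \left(59 - \frac{3}{8}\right) + 140 \left(-96\right) = \frac{469}{8} - 13440 = - \frac{107051}{8}$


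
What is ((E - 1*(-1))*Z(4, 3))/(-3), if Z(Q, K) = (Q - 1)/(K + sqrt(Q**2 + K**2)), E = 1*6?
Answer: -7/8 ≈ -0.87500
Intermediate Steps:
E = 6
Z(Q, K) = (-1 + Q)/(K + sqrt(K**2 + Q**2))
((E - 1*(-1))*Z(4, 3))/(-3) = ((6 - 1*(-1))*((-1 + 4)/(3 + sqrt(3**2 + 4**2))))/(-3) = ((6 + 1)*(3/(3 + sqrt(9 + 16))))*(-1/3) = (7*(3/(3 + sqrt(25))))*(-1/3) = (7*(3/(3 + 5)))*(-1/3) = (7*(3/8))*(-1/3) = (21/8)*(-1/3) = -7/8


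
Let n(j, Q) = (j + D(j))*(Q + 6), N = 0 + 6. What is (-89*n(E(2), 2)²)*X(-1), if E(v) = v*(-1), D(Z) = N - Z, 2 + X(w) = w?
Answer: 615168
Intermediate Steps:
N = 6
X(w) = -2 + w
D(Z) = 6 - Z
E(v) = -v
n(j, Q) = 36 + 6*Q (n(j, Q) = (j + (6 - j))*(Q + 6) = 6*(6 + Q) = 36 + 6*Q)
(-89*n(E(2), 2)²)*X(-1) = (-89*(36 + 6*2)²)*(-2 - 1) = -89*(36 + 12)²*(-3) = -89*48²*(-3) = -89*2304*(-3) = -205056*(-3) = 615168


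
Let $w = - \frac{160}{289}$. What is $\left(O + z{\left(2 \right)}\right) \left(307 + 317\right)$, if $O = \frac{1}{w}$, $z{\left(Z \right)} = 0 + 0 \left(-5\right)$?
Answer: $- \frac{11271}{10} \approx -1127.1$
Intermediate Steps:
$w = - \frac{160}{289}$ ($w = \left(-160\right) \frac{1}{289} = - \frac{160}{289} \approx -0.55363$)
$z{\left(Z \right)} = 0$ ($z{\left(Z \right)} = 0 + 0 = 0$)
$O = - \frac{289}{160}$ ($O = \frac{1}{- \frac{160}{289}} = - \frac{289}{160} \approx -1.8062$)
$\left(O + z{\left(2 \right)}\right) \left(307 + 317\right) = \left(- \frac{289}{160} + 0\right) \left(307 + 317\right) = \left(- \frac{289}{160}\right) 624 = - \frac{11271}{10}$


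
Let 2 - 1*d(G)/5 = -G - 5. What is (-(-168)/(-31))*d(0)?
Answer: -5880/31 ≈ -189.68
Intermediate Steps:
d(G) = 35 + 5*G (d(G) = 10 - 5*(-G - 5) = 10 - 5*(-5 - G) = 10 + (25 + 5*G) = 35 + 5*G)
(-(-168)/(-31))*d(0) = (-(-168)/(-31))*(35 + 5*0) = (-(-168)*(-1)/31)*(35 + 0) = -14*12/31*35 = -168/31*35 = -5880/31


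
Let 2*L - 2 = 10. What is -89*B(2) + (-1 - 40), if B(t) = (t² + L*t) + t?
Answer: -1643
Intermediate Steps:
L = 6 (L = 1 + (½)*10 = 1 + 5 = 6)
B(t) = t² + 7*t (B(t) = (t² + 6*t) + t = t² + 7*t)
-89*B(2) + (-1 - 40) = -178*(7 + 2) + (-1 - 40) = -178*9 - 41 = -89*18 - 41 = -1602 - 41 = -1643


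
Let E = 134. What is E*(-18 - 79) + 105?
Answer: -12893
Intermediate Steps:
E*(-18 - 79) + 105 = 134*(-18 - 79) + 105 = 134*(-97) + 105 = -12998 + 105 = -12893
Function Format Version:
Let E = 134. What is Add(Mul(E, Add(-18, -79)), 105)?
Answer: -12893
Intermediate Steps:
Add(Mul(E, Add(-18, -79)), 105) = Add(Mul(134, Add(-18, -79)), 105) = Add(Mul(134, -97), 105) = Add(-12998, 105) = -12893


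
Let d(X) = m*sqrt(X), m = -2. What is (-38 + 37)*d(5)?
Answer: 2*sqrt(5) ≈ 4.4721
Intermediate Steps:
d(X) = -2*sqrt(X)
(-38 + 37)*d(5) = (-38 + 37)*(-2*sqrt(5)) = -(-2)*sqrt(5) = 2*sqrt(5)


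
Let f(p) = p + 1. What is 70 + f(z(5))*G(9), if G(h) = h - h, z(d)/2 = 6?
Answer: 70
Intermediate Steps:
z(d) = 12 (z(d) = 2*6 = 12)
f(p) = 1 + p
G(h) = 0
70 + f(z(5))*G(9) = 70 + (1 + 12)*0 = 70 + 13*0 = 70 + 0 = 70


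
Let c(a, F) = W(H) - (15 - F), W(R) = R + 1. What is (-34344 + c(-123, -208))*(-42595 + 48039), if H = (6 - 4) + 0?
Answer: -188166416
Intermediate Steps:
H = 2 (H = 2 + 0 = 2)
W(R) = 1 + R
c(a, F) = -12 + F (c(a, F) = (1 + 2) - (15 - F) = 3 + (-15 + F) = -12 + F)
(-34344 + c(-123, -208))*(-42595 + 48039) = (-34344 + (-12 - 208))*(-42595 + 48039) = (-34344 - 220)*5444 = -34564*5444 = -188166416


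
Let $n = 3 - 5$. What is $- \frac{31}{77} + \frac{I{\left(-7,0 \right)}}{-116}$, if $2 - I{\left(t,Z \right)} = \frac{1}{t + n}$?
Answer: $- \frac{33827}{80388} \approx -0.4208$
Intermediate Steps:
$n = -2$
$I{\left(t,Z \right)} = 2 - \frac{1}{-2 + t}$ ($I{\left(t,Z \right)} = 2 - \frac{1}{t - 2} = 2 - \frac{1}{-2 + t}$)
$- \frac{31}{77} + \frac{I{\left(-7,0 \right)}}{-116} = - \frac{31}{77} + \frac{\frac{1}{-2 - 7} \left(-5 + 2 \left(-7\right)\right)}{-116} = \left(-31\right) \frac{1}{77} + \frac{-5 - 14}{-9} \left(- \frac{1}{116}\right) = - \frac{31}{77} + \left(- \frac{1}{9}\right) \left(-19\right) \left(- \frac{1}{116}\right) = - \frac{31}{77} + \frac{19}{9} \left(- \frac{1}{116}\right) = - \frac{31}{77} - \frac{19}{1044} = - \frac{33827}{80388}$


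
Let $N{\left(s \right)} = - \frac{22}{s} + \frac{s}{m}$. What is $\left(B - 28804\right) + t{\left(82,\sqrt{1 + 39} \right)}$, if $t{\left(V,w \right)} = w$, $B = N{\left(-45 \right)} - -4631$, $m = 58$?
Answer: $- \frac{63092279}{2610} + 2 \sqrt{10} \approx -24167.0$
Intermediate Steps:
$N{\left(s \right)} = - \frac{22}{s} + \frac{s}{58}$
$B = \frac{12086161}{2610}$ ($B = \left(- \frac{22}{-45} + \frac{1}{58} \left(-45\right)\right) - -4631 = \left(\left(-22\right) \left(- \frac{1}{45}\right) - \frac{45}{58}\right) + 4631 = \left(\frac{22}{45} - \frac{45}{58}\right) + 4631 = - \frac{749}{2610} + 4631 = \frac{12086161}{2610} \approx 4630.7$)
$\left(B - 28804\right) + t{\left(82,\sqrt{1 + 39} \right)} = \left(\frac{12086161}{2610} - 28804\right) + \sqrt{1 + 39} = - \frac{63092279}{2610} + \sqrt{40} = - \frac{63092279}{2610} + 2 \sqrt{10}$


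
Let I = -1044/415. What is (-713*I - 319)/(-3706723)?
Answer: -611987/1538290045 ≈ -0.00039784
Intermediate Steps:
I = -1044/415 (I = -1044*1/415 = -1044/415 ≈ -2.5157)
(-713*I - 319)/(-3706723) = (-713*(-1044/415) - 319)/(-3706723) = (744372/415 - 319)*(-1/3706723) = (611987/415)*(-1/3706723) = -611987/1538290045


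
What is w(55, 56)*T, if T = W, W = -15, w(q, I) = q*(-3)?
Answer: 2475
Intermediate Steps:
w(q, I) = -3*q
T = -15
w(55, 56)*T = -3*55*(-15) = -165*(-15) = 2475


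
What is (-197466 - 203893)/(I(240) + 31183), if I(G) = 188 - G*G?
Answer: 57337/3747 ≈ 15.302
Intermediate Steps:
I(G) = 188 - G²
(-197466 - 203893)/(I(240) + 31183) = (-197466 - 203893)/((188 - 1*240²) + 31183) = -401359/((188 - 1*57600) + 31183) = -401359/((188 - 57600) + 31183) = -401359/(-57412 + 31183) = -401359/(-26229) = -401359*(-1/26229) = 57337/3747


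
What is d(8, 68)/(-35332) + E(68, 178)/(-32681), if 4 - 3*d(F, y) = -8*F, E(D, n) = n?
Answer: -479309/78728529 ≈ -0.0060881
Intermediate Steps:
d(F, y) = 4/3 + 8*F/3 (d(F, y) = 4/3 - (-8)*F/3 = 4/3 + 8*F/3)
d(8, 68)/(-35332) + E(68, 178)/(-32681) = (4/3 + (8/3)*8)/(-35332) + 178/(-32681) = (4/3 + 64/3)*(-1/35332) + 178*(-1/32681) = (68/3)*(-1/35332) - 178/32681 = -17/26499 - 178/32681 = -479309/78728529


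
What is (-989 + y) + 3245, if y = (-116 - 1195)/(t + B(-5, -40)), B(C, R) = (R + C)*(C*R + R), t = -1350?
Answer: 338423/150 ≈ 2256.2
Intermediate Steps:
B(C, R) = (C + R)*(R + C*R)
y = 23/150 (y = (-116 - 1195)/(-1350 - 40*(-5 - 40 + (-5)² - 5*(-40))) = -1311/(-1350 - 40*(-5 - 40 + 25 + 200)) = -1311/(-1350 - 40*180) = -1311/(-1350 - 7200) = -1311/(-8550) = -1311*(-1/8550) = 23/150 ≈ 0.15333)
(-989 + y) + 3245 = (-989 + 23/150) + 3245 = -148327/150 + 3245 = 338423/150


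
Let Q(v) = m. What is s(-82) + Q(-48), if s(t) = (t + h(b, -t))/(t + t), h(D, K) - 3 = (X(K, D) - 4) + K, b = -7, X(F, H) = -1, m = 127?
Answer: 10415/82 ≈ 127.01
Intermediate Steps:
Q(v) = 127
h(D, K) = -2 + K (h(D, K) = 3 + ((-1 - 4) + K) = 3 + (-5 + K) = -2 + K)
s(t) = -1/t (s(t) = (t + (-2 - t))/(t + t) = -2*1/(2*t) = -1/t)
s(-82) + Q(-48) = -1/(-82) + 127 = -1*(-1/82) + 127 = 1/82 + 127 = 10415/82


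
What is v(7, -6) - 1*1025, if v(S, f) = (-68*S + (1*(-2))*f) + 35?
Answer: -1454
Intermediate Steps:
v(S, f) = 35 - 68*S - 2*f (v(S, f) = (-68*S - 2*f) + 35 = 35 - 68*S - 2*f)
v(7, -6) - 1*1025 = (35 - 68*7 - 2*(-6)) - 1*1025 = (35 - 476 + 12) - 1025 = -429 - 1025 = -1454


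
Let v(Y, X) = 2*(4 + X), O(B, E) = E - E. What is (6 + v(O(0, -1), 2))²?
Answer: 324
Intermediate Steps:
O(B, E) = 0
v(Y, X) = 8 + 2*X
(6 + v(O(0, -1), 2))² = (6 + (8 + 2*2))² = (6 + (8 + 4))² = (6 + 12)² = 18² = 324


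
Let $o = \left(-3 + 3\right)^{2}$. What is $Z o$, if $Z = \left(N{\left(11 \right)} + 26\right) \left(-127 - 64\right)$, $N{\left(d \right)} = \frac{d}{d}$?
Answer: $0$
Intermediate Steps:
$N{\left(d \right)} = 1$
$o = 0$ ($o = 0^{2} = 0$)
$Z = -5157$ ($Z = \left(1 + 26\right) \left(-127 - 64\right) = 27 \left(-191\right) = -5157$)
$Z o = \left(-5157\right) 0 = 0$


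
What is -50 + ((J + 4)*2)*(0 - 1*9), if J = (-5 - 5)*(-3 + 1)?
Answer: -482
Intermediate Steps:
J = 20 (J = -10*(-2) = 20)
-50 + ((J + 4)*2)*(0 - 1*9) = -50 + ((20 + 4)*2)*(0 - 1*9) = -50 + (24*2)*(0 - 9) = -50 + 48*(-9) = -50 - 432 = -482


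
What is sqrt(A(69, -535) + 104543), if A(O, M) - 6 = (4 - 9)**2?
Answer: sqrt(104574) ≈ 323.38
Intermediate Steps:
A(O, M) = 31 (A(O, M) = 6 + (4 - 9)**2 = 6 + (-5)**2 = 6 + 25 = 31)
sqrt(A(69, -535) + 104543) = sqrt(31 + 104543) = sqrt(104574)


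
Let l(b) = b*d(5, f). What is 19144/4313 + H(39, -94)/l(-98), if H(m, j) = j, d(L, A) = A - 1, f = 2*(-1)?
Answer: 2611457/634011 ≈ 4.1189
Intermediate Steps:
f = -2
d(L, A) = -1 + A
l(b) = -3*b (l(b) = b*(-1 - 2) = b*(-3) = -3*b)
19144/4313 + H(39, -94)/l(-98) = 19144/4313 - 94/((-3*(-98))) = 19144*(1/4313) - 94/294 = 19144/4313 - 94*1/294 = 19144/4313 - 47/147 = 2611457/634011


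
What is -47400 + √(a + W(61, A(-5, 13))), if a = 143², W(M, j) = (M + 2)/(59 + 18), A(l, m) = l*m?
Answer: -47400 + 2*√618607/11 ≈ -47257.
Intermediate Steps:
W(M, j) = 2/77 + M/77 (W(M, j) = (2 + M)/77 = (2 + M)*(1/77) = 2/77 + M/77)
a = 20449
-47400 + √(a + W(61, A(-5, 13))) = -47400 + √(20449 + (2/77 + (1/77)*61)) = -47400 + √(20449 + (2/77 + 61/77)) = -47400 + √(20449 + 9/11) = -47400 + √(224948/11) = -47400 + 2*√618607/11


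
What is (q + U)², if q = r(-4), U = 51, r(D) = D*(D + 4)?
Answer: 2601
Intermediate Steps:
r(D) = D*(4 + D)
q = 0 (q = -4*(4 - 4) = -4*0 = 0)
(q + U)² = (0 + 51)² = 51² = 2601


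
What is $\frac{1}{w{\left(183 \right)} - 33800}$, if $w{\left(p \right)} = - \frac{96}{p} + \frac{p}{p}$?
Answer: $- \frac{61}{2061771} \approx -2.9586 \cdot 10^{-5}$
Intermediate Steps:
$w{\left(p \right)} = 1 - \frac{96}{p}$ ($w{\left(p \right)} = - \frac{96}{p} + 1 = 1 - \frac{96}{p}$)
$\frac{1}{w{\left(183 \right)} - 33800} = \frac{1}{\frac{-96 + 183}{183} - 33800} = \frac{1}{\frac{1}{183} \cdot 87 - 33800} = \frac{1}{\frac{29}{61} - 33800} = \frac{1}{- \frac{2061771}{61}} = - \frac{61}{2061771}$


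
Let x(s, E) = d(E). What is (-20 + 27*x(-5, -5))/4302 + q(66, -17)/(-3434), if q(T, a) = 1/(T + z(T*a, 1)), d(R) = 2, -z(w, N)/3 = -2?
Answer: 51865/6565808 ≈ 0.0078993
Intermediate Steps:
z(w, N) = 6 (z(w, N) = -3*(-2) = 6)
x(s, E) = 2
q(T, a) = 1/(6 + T) (q(T, a) = 1/(T + 6) = 1/(6 + T))
(-20 + 27*x(-5, -5))/4302 + q(66, -17)/(-3434) = (-20 + 27*2)/4302 + 1/((6 + 66)*(-3434)) = (-20 + 54)*(1/4302) - 1/3434/72 = 34*(1/4302) + (1/72)*(-1/3434) = 17/2151 - 1/247248 = 51865/6565808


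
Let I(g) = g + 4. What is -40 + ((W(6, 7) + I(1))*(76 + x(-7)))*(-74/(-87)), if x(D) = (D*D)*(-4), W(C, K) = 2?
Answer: -21880/29 ≈ -754.48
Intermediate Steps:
I(g) = 4 + g
x(D) = -4*D² (x(D) = D²*(-4) = -4*D²)
-40 + ((W(6, 7) + I(1))*(76 + x(-7)))*(-74/(-87)) = -40 + ((2 + (4 + 1))*(76 - 4*(-7)²))*(-74/(-87)) = -40 + ((2 + 5)*(76 - 4*49))*(-74*(-1/87)) = -40 + (7*(76 - 196))*(74/87) = -40 + (7*(-120))*(74/87) = -40 - 840*74/87 = -40 - 20720/29 = -21880/29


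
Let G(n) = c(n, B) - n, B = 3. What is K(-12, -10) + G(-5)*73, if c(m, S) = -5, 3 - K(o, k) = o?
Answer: 15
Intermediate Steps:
K(o, k) = 3 - o
G(n) = -5 - n
K(-12, -10) + G(-5)*73 = (3 - 1*(-12)) + (-5 - 1*(-5))*73 = (3 + 12) + (-5 + 5)*73 = 15 + 0*73 = 15 + 0 = 15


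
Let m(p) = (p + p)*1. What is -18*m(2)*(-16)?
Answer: 1152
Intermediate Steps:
m(p) = 2*p (m(p) = (2*p)*1 = 2*p)
-18*m(2)*(-16) = -36*2*(-16) = -18*4*(-16) = -72*(-16) = 1152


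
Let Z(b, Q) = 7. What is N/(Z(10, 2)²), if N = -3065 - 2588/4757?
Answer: -14582793/233093 ≈ -62.562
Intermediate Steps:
N = -14582793/4757 (N = -3065 - 2588*1/4757 = -3065 - 2588/4757 = -14582793/4757 ≈ -3065.5)
N/(Z(10, 2)²) = -14582793/(4757*(7²)) = -14582793/4757/49 = -14582793/4757*1/49 = -14582793/233093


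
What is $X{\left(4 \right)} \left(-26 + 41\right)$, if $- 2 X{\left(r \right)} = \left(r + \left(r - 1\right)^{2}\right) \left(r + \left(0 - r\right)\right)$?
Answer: $0$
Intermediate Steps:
$X{\left(r \right)} = 0$ ($X{\left(r \right)} = - \frac{\left(r + \left(r - 1\right)^{2}\right) \left(r + \left(0 - r\right)\right)}{2} = - \frac{\left(r + \left(-1 + r\right)^{2}\right) \left(r - r\right)}{2} = - \frac{\left(r + \left(-1 + r\right)^{2}\right) 0}{2} = \left(- \frac{1}{2}\right) 0 = 0$)
$X{\left(4 \right)} \left(-26 + 41\right) = 0 \left(-26 + 41\right) = 0 \cdot 15 = 0$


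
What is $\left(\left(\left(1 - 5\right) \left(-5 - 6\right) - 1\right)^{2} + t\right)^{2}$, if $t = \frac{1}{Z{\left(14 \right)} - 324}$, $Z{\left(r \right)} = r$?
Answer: $\frac{328545629721}{96100} \approx 3.4188 \cdot 10^{6}$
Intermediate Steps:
$t = - \frac{1}{310}$ ($t = \frac{1}{14 - 324} = \frac{1}{-310} = - \frac{1}{310} \approx -0.0032258$)
$\left(\left(\left(1 - 5\right) \left(-5 - 6\right) - 1\right)^{2} + t\right)^{2} = \left(\left(\left(1 - 5\right) \left(-5 - 6\right) - 1\right)^{2} - \frac{1}{310}\right)^{2} = \left(\left(- 4 \left(-5 - 6\right) - 1\right)^{2} - \frac{1}{310}\right)^{2} = \left(\left(\left(-4\right) \left(-11\right) - 1\right)^{2} - \frac{1}{310}\right)^{2} = \left(\left(44 - 1\right)^{2} - \frac{1}{310}\right)^{2} = \left(43^{2} - \frac{1}{310}\right)^{2} = \left(1849 - \frac{1}{310}\right)^{2} = \left(\frac{573189}{310}\right)^{2} = \frac{328545629721}{96100}$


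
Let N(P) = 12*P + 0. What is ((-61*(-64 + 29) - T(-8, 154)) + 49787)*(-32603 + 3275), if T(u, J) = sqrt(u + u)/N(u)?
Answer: -1522768416 - 1222*I ≈ -1.5228e+9 - 1222.0*I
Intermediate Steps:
N(P) = 12*P
T(u, J) = sqrt(2)/(12*sqrt(u)) (T(u, J) = sqrt(u + u)/((12*u)) = sqrt(2*u)*(1/(12*u)) = (sqrt(2)*sqrt(u))*(1/(12*u)) = sqrt(2)/(12*sqrt(u)))
((-61*(-64 + 29) - T(-8, 154)) + 49787)*(-32603 + 3275) = ((-61*(-64 + 29) - sqrt(2)/(12*sqrt(-8))) + 49787)*(-32603 + 3275) = ((-61*(-35) - sqrt(2)*(-I*sqrt(2)/4)/12) + 49787)*(-29328) = ((2135 - (-1)*I/24) + 49787)*(-29328) = ((2135 + I/24) + 49787)*(-29328) = (51922 + I/24)*(-29328) = -1522768416 - 1222*I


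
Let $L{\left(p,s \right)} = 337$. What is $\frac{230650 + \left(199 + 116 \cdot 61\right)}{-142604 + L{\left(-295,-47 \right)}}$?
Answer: $- \frac{237925}{142267} \approx -1.6724$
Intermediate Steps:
$\frac{230650 + \left(199 + 116 \cdot 61\right)}{-142604 + L{\left(-295,-47 \right)}} = \frac{230650 + \left(199 + 116 \cdot 61\right)}{-142604 + 337} = \frac{230650 + \left(199 + 7076\right)}{-142267} = \left(230650 + 7275\right) \left(- \frac{1}{142267}\right) = 237925 \left(- \frac{1}{142267}\right) = - \frac{237925}{142267}$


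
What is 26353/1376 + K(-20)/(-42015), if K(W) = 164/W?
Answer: 5536162891/289063200 ≈ 19.152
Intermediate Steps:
26353/1376 + K(-20)/(-42015) = 26353/1376 + (164/(-20))/(-42015) = 26353*(1/1376) + (164*(-1/20))*(-1/42015) = 26353/1376 - 41/5*(-1/42015) = 26353/1376 + 41/210075 = 5536162891/289063200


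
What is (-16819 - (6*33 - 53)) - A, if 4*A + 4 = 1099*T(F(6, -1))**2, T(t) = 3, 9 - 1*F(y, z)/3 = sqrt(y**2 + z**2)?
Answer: -77743/4 ≈ -19436.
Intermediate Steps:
F(y, z) = 27 - 3*sqrt(y**2 + z**2)
A = 9887/4 (A = -1 + (1099*3**2)/4 = -1 + (1099*9)/4 = -1 + (1/4)*9891 = -1 + 9891/4 = 9887/4 ≈ 2471.8)
(-16819 - (6*33 - 53)) - A = (-16819 - (6*33 - 53)) - 1*9887/4 = (-16819 - (198 - 53)) - 9887/4 = (-16819 - 1*145) - 9887/4 = (-16819 - 145) - 9887/4 = -16964 - 9887/4 = -77743/4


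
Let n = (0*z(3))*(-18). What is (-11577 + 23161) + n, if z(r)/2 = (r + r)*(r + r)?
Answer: 11584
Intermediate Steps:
z(r) = 8*r² (z(r) = 2*((r + r)*(r + r)) = 2*((2*r)*(2*r)) = 2*(4*r²) = 8*r²)
n = 0 (n = (0*(8*3²))*(-18) = (0*(8*9))*(-18) = (0*72)*(-18) = 0*(-18) = 0)
(-11577 + 23161) + n = (-11577 + 23161) + 0 = 11584 + 0 = 11584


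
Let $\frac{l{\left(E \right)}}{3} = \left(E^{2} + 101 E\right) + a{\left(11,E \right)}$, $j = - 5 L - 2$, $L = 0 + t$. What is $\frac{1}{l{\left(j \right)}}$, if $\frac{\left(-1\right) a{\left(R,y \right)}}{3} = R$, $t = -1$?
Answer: $\frac{1}{837} \approx 0.0011947$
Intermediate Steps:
$a{\left(R,y \right)} = - 3 R$
$L = -1$ ($L = 0 - 1 = -1$)
$j = 3$ ($j = \left(-5\right) \left(-1\right) - 2 = 5 - 2 = 3$)
$l{\left(E \right)} = -99 + 3 E^{2} + 303 E$ ($l{\left(E \right)} = 3 \left(\left(E^{2} + 101 E\right) - 33\right) = 3 \left(-33 + E^{2} + 101 E\right) = -99 + 3 E^{2} + 303 E$)
$\frac{1}{l{\left(j \right)}} = \frac{1}{-99 + 3 \cdot 3^{2} + 303 \cdot 3} = \frac{1}{-99 + 3 \cdot 9 + 909} = \frac{1}{-99 + 27 + 909} = \frac{1}{837}$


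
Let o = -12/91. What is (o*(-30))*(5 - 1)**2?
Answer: 5760/91 ≈ 63.297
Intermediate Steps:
o = -12/91 (o = -12*1/91 = -12/91 ≈ -0.13187)
(o*(-30))*(5 - 1)**2 = (-12/91*(-30))*(5 - 1)**2 = (360/91)*4**2 = (360/91)*16 = 5760/91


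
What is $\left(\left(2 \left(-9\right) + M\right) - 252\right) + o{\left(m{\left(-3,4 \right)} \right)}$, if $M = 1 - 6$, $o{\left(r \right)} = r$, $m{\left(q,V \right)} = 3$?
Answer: $-272$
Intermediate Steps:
$M = -5$ ($M = 1 - 6 = -5$)
$\left(\left(2 \left(-9\right) + M\right) - 252\right) + o{\left(m{\left(-3,4 \right)} \right)} = \left(\left(2 \left(-9\right) - 5\right) - 252\right) + 3 = \left(\left(-18 - 5\right) - 252\right) + 3 = \left(-23 - 252\right) + 3 = -275 + 3 = -272$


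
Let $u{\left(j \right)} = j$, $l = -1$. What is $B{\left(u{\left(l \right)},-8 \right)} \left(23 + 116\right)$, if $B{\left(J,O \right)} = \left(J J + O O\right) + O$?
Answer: $7923$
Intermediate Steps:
$B{\left(J,O \right)} = O + J^{2} + O^{2}$ ($B{\left(J,O \right)} = \left(J^{2} + O^{2}\right) + O = O + J^{2} + O^{2}$)
$B{\left(u{\left(l \right)},-8 \right)} \left(23 + 116\right) = \left(-8 + \left(-1\right)^{2} + \left(-8\right)^{2}\right) \left(23 + 116\right) = \left(-8 + 1 + 64\right) 139 = 57 \cdot 139 = 7923$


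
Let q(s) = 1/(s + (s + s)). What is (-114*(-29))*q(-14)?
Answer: -551/7 ≈ -78.714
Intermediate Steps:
q(s) = 1/(3*s) (q(s) = 1/(s + 2*s) = 1/(3*s))
(-114*(-29))*q(-14) = (-114*(-29))*((⅓)/(-14)) = 3306*((⅓)*(-1/14)) = 3306*(-1/42) = -551/7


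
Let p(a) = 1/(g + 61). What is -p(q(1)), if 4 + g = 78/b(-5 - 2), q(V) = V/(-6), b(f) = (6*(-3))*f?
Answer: -21/1210 ≈ -0.017355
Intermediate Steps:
b(f) = -18*f
q(V) = -V/6 (q(V) = V*(-1/6) = -V/6)
g = -71/21 (g = -4 + 78/((-18*(-5 - 2))) = -4 + 78/((-18*(-7))) = -4 + 78/126 = -4 + 78*(1/126) = -4 + 13/21 = -71/21 ≈ -3.3810)
p(a) = 21/1210 (p(a) = 1/(-71/21 + 61) = 1/(1210/21) = 21/1210)
-p(q(1)) = -1*21/1210 = -21/1210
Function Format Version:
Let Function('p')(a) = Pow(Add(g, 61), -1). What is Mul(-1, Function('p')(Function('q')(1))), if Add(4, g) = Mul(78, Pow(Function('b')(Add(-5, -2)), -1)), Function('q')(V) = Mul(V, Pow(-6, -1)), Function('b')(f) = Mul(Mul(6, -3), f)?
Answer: Rational(-21, 1210) ≈ -0.017355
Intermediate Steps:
Function('b')(f) = Mul(-18, f)
Function('q')(V) = Mul(Rational(-1, 6), V) (Function('q')(V) = Mul(V, Rational(-1, 6)) = Mul(Rational(-1, 6), V))
g = Rational(-71, 21) (g = Add(-4, Mul(78, Pow(Mul(-18, Add(-5, -2)), -1))) = Add(-4, Mul(78, Pow(Mul(-18, -7), -1))) = Add(-4, Mul(78, Pow(126, -1))) = Add(-4, Mul(78, Rational(1, 126))) = Add(-4, Rational(13, 21)) = Rational(-71, 21) ≈ -3.3810)
Function('p')(a) = Rational(21, 1210) (Function('p')(a) = Pow(Add(Rational(-71, 21), 61), -1) = Pow(Rational(1210, 21), -1) = Rational(21, 1210))
Mul(-1, Function('p')(Function('q')(1))) = Mul(-1, Rational(21, 1210)) = Rational(-21, 1210)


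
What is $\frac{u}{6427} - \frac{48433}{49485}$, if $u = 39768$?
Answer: $\frac{1656640589}{318040095} \approx 5.2089$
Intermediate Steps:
$\frac{u}{6427} - \frac{48433}{49485} = \frac{39768}{6427} - \frac{48433}{49485} = \frac{1656640589}{318040095}$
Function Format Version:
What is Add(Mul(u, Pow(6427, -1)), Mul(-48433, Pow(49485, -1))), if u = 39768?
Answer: Rational(1656640589, 318040095) ≈ 5.2089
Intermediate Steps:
Add(Mul(u, Pow(6427, -1)), Mul(-48433, Pow(49485, -1))) = Add(Mul(39768, Pow(6427, -1)), Mul(-48433, Pow(49485, -1))) = Add(Mul(39768, Rational(1, 6427)), Mul(-48433, Rational(1, 49485))) = Add(Rational(39768, 6427), Rational(-48433, 49485)) = Rational(1656640589, 318040095)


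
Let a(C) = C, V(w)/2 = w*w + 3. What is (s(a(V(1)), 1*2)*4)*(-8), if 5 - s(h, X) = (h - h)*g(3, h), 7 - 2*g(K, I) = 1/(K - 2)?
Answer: -160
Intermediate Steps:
V(w) = 6 + 2*w² (V(w) = 2*(w*w + 3) = 2*(w² + 3) = 2*(3 + w²) = 6 + 2*w²)
g(K, I) = 7/2 - 1/(2*(-2 + K)) (g(K, I) = 7/2 - 1/(2*(K - 2)) = 7/2 - 1/(2*(-2 + K)))
s(h, X) = 5 (s(h, X) = 5 - (h - h)*(-15 + 7*3)/(2*(-2 + 3)) = 5 - 0*(½)*(-15 + 21)/1 = 5 - 0*(½)*1*6 = 5 - 0*3 = 5 - 1*0 = 5 + 0 = 5)
(s(a(V(1)), 1*2)*4)*(-8) = (5*4)*(-8) = 20*(-8) = -160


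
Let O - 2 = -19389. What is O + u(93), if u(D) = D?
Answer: -19294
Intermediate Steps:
O = -19387 (O = 2 - 19389 = -19387)
O + u(93) = -19387 + 93 = -19294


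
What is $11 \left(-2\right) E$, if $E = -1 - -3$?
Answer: $-44$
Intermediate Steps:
$E = 2$ ($E = -1 + 3 = 2$)
$11 \left(-2\right) E = 11 \left(-2\right) 2 = \left(-22\right) 2 = -44$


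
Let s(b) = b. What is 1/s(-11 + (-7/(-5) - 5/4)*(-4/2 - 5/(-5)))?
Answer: -20/223 ≈ -0.089686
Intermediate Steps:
1/s(-11 + (-7/(-5) - 5/4)*(-4/2 - 5/(-5))) = 1/(-11 + (-7/(-5) - 5/4)*(-4/2 - 5/(-5))) = 1/(-11 + (-7*(-⅕) - 5*¼)*(-4*½ - 5*(-⅕))) = 1/(-11 + (7/5 - 5/4)*(-2 + 1)) = 1/(-11 + (3/20)*(-1)) = 1/(-11 - 3/20) = 1/(-223/20) = -20/223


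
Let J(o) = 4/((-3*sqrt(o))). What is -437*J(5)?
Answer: 1748*sqrt(5)/15 ≈ 260.58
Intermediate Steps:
J(o) = -4/(3*sqrt(o)) (J(o) = 4*(-1/(3*sqrt(o))) = -4/(3*sqrt(o)))
-437*J(5) = -(-1748)/(3*sqrt(5)) = -(-1748)*sqrt(5)/5/3 = -(-1748)*sqrt(5)/15 = 1748*sqrt(5)/15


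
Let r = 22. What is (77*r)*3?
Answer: 5082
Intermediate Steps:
(77*r)*3 = (77*22)*3 = 1694*3 = 5082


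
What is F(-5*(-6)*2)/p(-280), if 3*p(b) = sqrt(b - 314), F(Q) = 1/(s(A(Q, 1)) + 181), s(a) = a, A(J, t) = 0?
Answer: -I*sqrt(66)/11946 ≈ -0.00068006*I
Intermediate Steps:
F(Q) = 1/181 (F(Q) = 1/(0 + 181) = 1/181)
p(b) = sqrt(-314 + b)/3 (p(b) = sqrt(b - 314)/3 = sqrt(-314 + b)/3)
F(-5*(-6)*2)/p(-280) = 1/(181*((sqrt(-314 - 280)/3))) = 1/(181*((sqrt(-594)/3))) = 1/(181*(((3*I*sqrt(66))/3))) = 1/(181*((I*sqrt(66)))) = (-I*sqrt(66)/66)/181 = -I*sqrt(66)/11946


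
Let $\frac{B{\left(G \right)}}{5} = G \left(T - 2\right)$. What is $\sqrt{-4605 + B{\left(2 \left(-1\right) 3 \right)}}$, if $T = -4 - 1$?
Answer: $i \sqrt{4395} \approx 66.295 i$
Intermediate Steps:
$T = -5$
$B{\left(G \right)} = - 35 G$ ($B{\left(G \right)} = 5 G \left(-5 - 2\right) = 5 G \left(-7\right) = 5 \left(- 7 G\right) = - 35 G$)
$\sqrt{-4605 + B{\left(2 \left(-1\right) 3 \right)}} = \sqrt{-4605 - 35 \cdot 2 \left(-1\right) 3} = \sqrt{-4605 - 35 \left(\left(-2\right) 3\right)} = \sqrt{-4605 - -210} = \sqrt{-4605 + 210} = \sqrt{-4395} = i \sqrt{4395}$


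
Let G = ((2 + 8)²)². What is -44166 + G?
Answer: -34166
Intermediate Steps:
G = 10000 (G = (10²)² = 100² = 10000)
-44166 + G = -44166 + 10000 = -34166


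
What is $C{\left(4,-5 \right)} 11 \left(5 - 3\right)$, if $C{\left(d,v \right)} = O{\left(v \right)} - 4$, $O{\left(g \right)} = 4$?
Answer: $0$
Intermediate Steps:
$C{\left(d,v \right)} = 0$ ($C{\left(d,v \right)} = 4 - 4 = 0$)
$C{\left(4,-5 \right)} 11 \left(5 - 3\right) = 0 \cdot 11 \left(5 - 3\right) = 0 \cdot 2 = 0$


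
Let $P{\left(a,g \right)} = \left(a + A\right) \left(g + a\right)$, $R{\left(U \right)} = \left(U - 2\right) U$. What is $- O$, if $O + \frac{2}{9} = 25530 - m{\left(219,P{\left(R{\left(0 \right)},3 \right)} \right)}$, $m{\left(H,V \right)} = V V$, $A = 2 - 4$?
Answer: $- \frac{229444}{9} \approx -25494.0$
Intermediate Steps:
$A = -2$ ($A = 2 - 4 = -2$)
$R{\left(U \right)} = U \left(-2 + U\right)$ ($R{\left(U \right)} = \left(-2 + U\right) U = U \left(-2 + U\right)$)
$P{\left(a,g \right)} = \left(-2 + a\right) \left(a + g\right)$ ($P{\left(a,g \right)} = \left(a - 2\right) \left(g + a\right) = \left(-2 + a\right) \left(a + g\right)$)
$m{\left(H,V \right)} = V^{2}$
$O = \frac{229444}{9}$ ($O = - \frac{2}{9} + \left(25530 - \left(\left(0 \left(-2 + 0\right)\right)^{2} - 2 \cdot 0 \left(-2 + 0\right) - 6 + 0 \left(-2 + 0\right) 3\right)^{2}\right) = - \frac{2}{9} + \left(25530 - \left(\left(0 \left(-2\right)\right)^{2} - 2 \cdot 0 \left(-2\right) - 6 + 0 \left(-2\right) 3\right)^{2}\right) = - \frac{2}{9} + \left(25530 - \left(0^{2} - 0 - 6 + 0 \cdot 3\right)^{2}\right) = - \frac{2}{9} + \left(25530 - \left(0 + 0 - 6 + 0\right)^{2}\right) = - \frac{2}{9} + \left(25530 - \left(-6\right)^{2}\right) = - \frac{2}{9} + \left(25530 - 36\right) = - \frac{2}{9} + 25494 = \frac{229444}{9} \approx 25494.0$)
$- O = \left(-1\right) \frac{229444}{9} = - \frac{229444}{9}$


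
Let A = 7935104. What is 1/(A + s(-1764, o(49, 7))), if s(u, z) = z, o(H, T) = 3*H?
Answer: 1/7935251 ≈ 1.2602e-7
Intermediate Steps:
1/(A + s(-1764, o(49, 7))) = 1/(7935104 + 3*49) = 1/(7935104 + 147) = 1/7935251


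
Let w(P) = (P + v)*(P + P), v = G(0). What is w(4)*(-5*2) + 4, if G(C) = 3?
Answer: -556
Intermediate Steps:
v = 3
w(P) = 2*P*(3 + P) (w(P) = (P + 3)*(P + P) = (3 + P)*(2*P) = 2*P*(3 + P))
w(4)*(-5*2) + 4 = (2*4*(3 + 4))*(-5*2) + 4 = (2*4*7)*(-10) + 4 = 56*(-10) + 4 = -560 + 4 = -556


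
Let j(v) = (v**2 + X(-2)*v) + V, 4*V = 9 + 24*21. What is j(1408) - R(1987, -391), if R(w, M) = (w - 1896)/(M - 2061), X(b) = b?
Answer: 1213602864/613 ≈ 1.9798e+6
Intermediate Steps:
V = 513/4 (V = (9 + 24*21)/4 = (9 + 504)/4 = (1/4)*513 = 513/4 ≈ 128.25)
j(v) = 513/4 + v**2 - 2*v (j(v) = (v**2 - 2*v) + 513/4 = 513/4 + v**2 - 2*v)
R(w, M) = (-1896 + w)/(-2061 + M)
j(1408) - R(1987, -391) = (513/4 + 1408**2 - 2*1408) - (-1896 + 1987)/(-2061 - 391) = (513/4 + 1982464 - 2816) - 91/(-2452) = 7919105/4 - (-1)*91/2452 = 7919105/4 - 1*(-91/2452) = 7919105/4 + 91/2452 = 1213602864/613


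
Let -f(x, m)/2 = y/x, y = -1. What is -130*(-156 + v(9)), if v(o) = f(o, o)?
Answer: 182260/9 ≈ 20251.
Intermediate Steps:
f(x, m) = 2/x (f(x, m) = -(-2)/x = 2/x)
v(o) = 2/o
-130*(-156 + v(9)) = -130*(-156 + 2/9) = -130*(-1402/9) = 182260/9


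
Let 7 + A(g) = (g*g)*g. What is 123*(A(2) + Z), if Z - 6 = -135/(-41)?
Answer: 1266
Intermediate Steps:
Z = 381/41 (Z = 6 - 135/(-41) = 6 - 135*(-1/41) = 6 + 135/41 = 381/41 ≈ 9.2927)
A(g) = -7 + g³ (A(g) = -7 + (g*g)*g = -7 + g²*g = -7 + g³)
123*(A(2) + Z) = 123*((-7 + 2³) + 381/41) = 123*((-7 + 8) + 381/41) = 123*(1 + 381/41) = 123*(422/41) = 1266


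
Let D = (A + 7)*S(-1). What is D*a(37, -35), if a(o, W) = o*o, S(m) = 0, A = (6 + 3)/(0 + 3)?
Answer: 0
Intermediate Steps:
A = 3 (A = 9/3 = 9*(⅓) = 3)
a(o, W) = o²
D = 0 (D = (3 + 7)*0 = 10*0 = 0)
D*a(37, -35) = 0*37² = 0*1369 = 0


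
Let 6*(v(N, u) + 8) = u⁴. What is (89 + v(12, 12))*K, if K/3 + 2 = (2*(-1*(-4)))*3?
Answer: 233442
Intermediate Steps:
v(N, u) = -8 + u⁴/6
K = 66 (K = -6 + 3*((2*(-1*(-4)))*3) = -6 + 3*((2*4)*3) = -6 + 3*(8*3) = -6 + 3*24 = -6 + 72 = 66)
(89 + v(12, 12))*K = (89 + (-8 + (⅙)*12⁴))*66 = (89 + (-8 + (⅙)*20736))*66 = (89 + (-8 + 3456))*66 = (89 + 3448)*66 = 3537*66 = 233442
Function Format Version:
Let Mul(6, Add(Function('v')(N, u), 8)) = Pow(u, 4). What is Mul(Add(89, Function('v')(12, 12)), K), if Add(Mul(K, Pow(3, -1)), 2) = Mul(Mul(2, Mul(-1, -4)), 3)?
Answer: 233442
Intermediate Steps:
Function('v')(N, u) = Add(-8, Mul(Rational(1, 6), Pow(u, 4)))
K = 66 (K = Add(-6, Mul(3, Mul(Mul(2, Mul(-1, -4)), 3))) = Add(-6, Mul(3, Mul(Mul(2, 4), 3))) = Add(-6, Mul(3, Mul(8, 3))) = Add(-6, Mul(3, 24)) = Add(-6, 72) = 66)
Mul(Add(89, Function('v')(12, 12)), K) = Mul(Add(89, Add(-8, Mul(Rational(1, 6), Pow(12, 4)))), 66) = Mul(Add(89, Add(-8, Mul(Rational(1, 6), 20736))), 66) = Mul(Add(89, Add(-8, 3456)), 66) = Mul(Add(89, 3448), 66) = Mul(3537, 66) = 233442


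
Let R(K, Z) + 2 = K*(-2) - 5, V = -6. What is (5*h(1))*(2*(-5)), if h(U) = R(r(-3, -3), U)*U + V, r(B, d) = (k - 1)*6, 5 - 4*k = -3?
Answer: 1250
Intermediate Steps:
k = 2 (k = 5/4 - 1/4*(-3) = 5/4 + 3/4 = 2)
r(B, d) = 6 (r(B, d) = (2 - 1)*6 = 1*6 = 6)
R(K, Z) = -7 - 2*K (R(K, Z) = -2 + (K*(-2) - 5) = -2 + (-2*K - 5) = -2 + (-5 - 2*K) = -7 - 2*K)
h(U) = -6 - 19*U (h(U) = (-7 - 2*6)*U - 6 = (-7 - 12)*U - 6 = -19*U - 6 = -6 - 19*U)
(5*h(1))*(2*(-5)) = (5*(-6 - 19*1))*(2*(-5)) = (5*(-6 - 19))*(-10) = (5*(-25))*(-10) = -125*(-10) = 1250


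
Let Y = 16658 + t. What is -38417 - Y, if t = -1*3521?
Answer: -51554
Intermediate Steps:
t = -3521
Y = 13137 (Y = 16658 - 3521 = 13137)
-38417 - Y = -38417 - 1*13137 = -38417 - 13137 = -51554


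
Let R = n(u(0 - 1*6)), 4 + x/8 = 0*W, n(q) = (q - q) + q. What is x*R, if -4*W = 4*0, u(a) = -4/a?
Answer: -64/3 ≈ -21.333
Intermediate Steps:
W = 0 (W = -0 = -¼*0 = 0)
n(q) = q (n(q) = 0 + q = q)
x = -32 (x = -32 + 8*(0*0) = -32 + 8*0 = -32 + 0 = -32)
R = ⅔ (R = -4/(0 - 1*6) = -4/(0 - 6) = -4/(-6) = -4*(-⅙) = ⅔ ≈ 0.66667)
x*R = -32*⅔ = -64/3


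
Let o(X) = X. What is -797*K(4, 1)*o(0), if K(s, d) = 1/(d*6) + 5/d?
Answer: 0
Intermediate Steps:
K(s, d) = 31/(6*d) (K(s, d) = (⅙)/d + 5/d = 1/(6*d) + 5/d = 31/(6*d))
-797*K(4, 1)*o(0) = -797*(31/6)/1*0 = -797*(31/6)*1*0 = -24707*0/6 = -797*0 = 0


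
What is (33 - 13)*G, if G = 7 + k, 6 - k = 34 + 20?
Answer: -820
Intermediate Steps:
k = -48 (k = 6 - (34 + 20) = 6 - 1*54 = 6 - 54 = -48)
G = -41 (G = 7 - 48 = -41)
(33 - 13)*G = (33 - 13)*(-41) = 20*(-41) = -820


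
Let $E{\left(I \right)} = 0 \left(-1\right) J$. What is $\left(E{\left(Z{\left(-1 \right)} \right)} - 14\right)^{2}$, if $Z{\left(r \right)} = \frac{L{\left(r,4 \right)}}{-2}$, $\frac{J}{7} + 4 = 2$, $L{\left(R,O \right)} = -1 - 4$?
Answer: $196$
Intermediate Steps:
$L{\left(R,O \right)} = -5$
$J = -14$ ($J = -28 + 7 \cdot 2 = -28 + 14 = -14$)
$Z{\left(r \right)} = \frac{5}{2}$ ($Z{\left(r \right)} = - \frac{5}{-2} = \left(-5\right) \left(- \frac{1}{2}\right) = \frac{5}{2}$)
$E{\left(I \right)} = 0$ ($E{\left(I \right)} = 0 \left(-1\right) \left(-14\right) = 0 \left(-14\right) = 0$)
$\left(E{\left(Z{\left(-1 \right)} \right)} - 14\right)^{2} = \left(0 - 14\right)^{2} = \left(-14\right)^{2} = 196$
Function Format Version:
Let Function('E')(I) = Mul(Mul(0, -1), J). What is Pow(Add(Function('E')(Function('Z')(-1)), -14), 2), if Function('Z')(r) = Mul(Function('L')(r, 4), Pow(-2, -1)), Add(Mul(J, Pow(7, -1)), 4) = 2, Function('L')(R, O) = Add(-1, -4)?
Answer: 196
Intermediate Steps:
Function('L')(R, O) = -5
J = -14 (J = Add(-28, Mul(7, 2)) = Add(-28, 14) = -14)
Function('Z')(r) = Rational(5, 2) (Function('Z')(r) = Mul(-5, Pow(-2, -1)) = Mul(-5, Rational(-1, 2)) = Rational(5, 2))
Function('E')(I) = 0 (Function('E')(I) = Mul(Mul(0, -1), -14) = Mul(0, -14) = 0)
Pow(Add(Function('E')(Function('Z')(-1)), -14), 2) = Pow(Add(0, -14), 2) = Pow(-14, 2) = 196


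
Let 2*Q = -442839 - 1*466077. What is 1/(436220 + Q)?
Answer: -1/18238 ≈ -5.4831e-5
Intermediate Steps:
Q = -454458 (Q = (-442839 - 1*466077)/2 = (-442839 - 466077)/2 = (½)*(-908916) = -454458)
1/(436220 + Q) = 1/(436220 - 454458) = 1/(-18238) = -1/18238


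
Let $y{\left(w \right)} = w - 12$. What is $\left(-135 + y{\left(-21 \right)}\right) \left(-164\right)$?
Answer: $27552$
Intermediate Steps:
$y{\left(w \right)} = -12 + w$ ($y{\left(w \right)} = w - 12 = -12 + w$)
$\left(-135 + y{\left(-21 \right)}\right) \left(-164\right) = \left(-135 - 33\right) \left(-164\right) = \left(-168\right) \left(-164\right) = 27552$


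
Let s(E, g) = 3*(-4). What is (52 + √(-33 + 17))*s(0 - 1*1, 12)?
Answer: -624 - 48*I ≈ -624.0 - 48.0*I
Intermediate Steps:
s(E, g) = -12
(52 + √(-33 + 17))*s(0 - 1*1, 12) = (52 + √(-33 + 17))*(-12) = (52 + √(-16))*(-12) = (52 + 4*I)*(-12) = -624 - 48*I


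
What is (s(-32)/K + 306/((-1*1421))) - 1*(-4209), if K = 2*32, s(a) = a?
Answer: 11959945/2842 ≈ 4208.3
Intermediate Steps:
K = 64
(s(-32)/K + 306/((-1*1421))) - 1*(-4209) = (-32/64 + 306/((-1*1421))) - 1*(-4209) = (-32*1/64 + 306/(-1421)) + 4209 = (-½ + 306*(-1/1421)) + 4209 = (-½ - 306/1421) + 4209 = -2033/2842 + 4209 = 11959945/2842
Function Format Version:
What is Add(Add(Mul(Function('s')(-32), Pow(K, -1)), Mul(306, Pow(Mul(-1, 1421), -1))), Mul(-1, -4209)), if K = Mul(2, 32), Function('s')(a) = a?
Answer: Rational(11959945, 2842) ≈ 4208.3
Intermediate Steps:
K = 64
Add(Add(Mul(Function('s')(-32), Pow(K, -1)), Mul(306, Pow(Mul(-1, 1421), -1))), Mul(-1, -4209)) = Add(Add(Mul(-32, Pow(64, -1)), Mul(306, Pow(Mul(-1, 1421), -1))), Mul(-1, -4209)) = Add(Add(Mul(-32, Rational(1, 64)), Mul(306, Pow(-1421, -1))), 4209) = Add(Add(Rational(-1, 2), Mul(306, Rational(-1, 1421))), 4209) = Add(Add(Rational(-1, 2), Rational(-306, 1421)), 4209) = Add(Rational(-2033, 2842), 4209) = Rational(11959945, 2842)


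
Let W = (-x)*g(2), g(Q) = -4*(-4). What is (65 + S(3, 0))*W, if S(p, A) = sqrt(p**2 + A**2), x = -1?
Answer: 1088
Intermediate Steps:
g(Q) = 16
S(p, A) = sqrt(A**2 + p**2)
W = 16 (W = -1*(-1)*16 = 1*16 = 16)
(65 + S(3, 0))*W = (65 + sqrt(0**2 + 3**2))*16 = (65 + sqrt(0 + 9))*16 = (65 + sqrt(9))*16 = (65 + 3)*16 = 68*16 = 1088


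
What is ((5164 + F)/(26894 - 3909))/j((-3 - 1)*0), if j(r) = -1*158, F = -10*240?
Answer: -1382/1815815 ≈ -0.00076109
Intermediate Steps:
F = -2400
j(r) = -158
((5164 + F)/(26894 - 3909))/j((-3 - 1)*0) = ((5164 - 2400)/(26894 - 3909))/(-158) = (2764/22985)*(-1/158) = -1382/1815815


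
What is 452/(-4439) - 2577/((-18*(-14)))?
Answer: -3851069/372876 ≈ -10.328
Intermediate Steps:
452/(-4439) - 2577/((-18*(-14))) = 452*(-1/4439) - 2577/252 = -452/4439 - 2577*1/252 = -452/4439 - 859/84 = -3851069/372876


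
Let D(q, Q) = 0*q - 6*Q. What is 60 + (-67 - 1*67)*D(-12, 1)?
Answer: 864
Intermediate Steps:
D(q, Q) = -6*Q (D(q, Q) = 0 - 6*Q = -6*Q)
60 + (-67 - 1*67)*D(-12, 1) = 60 + (-67 - 1*67)*(-6*1) = 60 + (-67 - 67)*(-6) = 60 - 134*(-6) = 60 + 804 = 864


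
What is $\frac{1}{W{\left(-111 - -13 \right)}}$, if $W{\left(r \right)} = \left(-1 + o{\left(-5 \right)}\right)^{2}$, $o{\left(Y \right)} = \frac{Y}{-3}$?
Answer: $\frac{9}{4} \approx 2.25$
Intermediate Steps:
$o{\left(Y \right)} = - \frac{Y}{3}$ ($o{\left(Y \right)} = Y \left(- \frac{1}{3}\right) = - \frac{Y}{3}$)
$W{\left(r \right)} = \frac{4}{9}$ ($W{\left(r \right)} = \left(-1 - - \frac{5}{3}\right)^{2} = \left(-1 + \frac{5}{3}\right)^{2} = \left(\frac{2}{3}\right)^{2} = \frac{4}{9}$)
$\frac{1}{W{\left(-111 - -13 \right)}} = \frac{1}{\frac{4}{9}} = \frac{9}{4}$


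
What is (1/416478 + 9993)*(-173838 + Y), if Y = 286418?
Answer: 234271361429950/208239 ≈ 1.1250e+9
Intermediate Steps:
(1/416478 + 9993)*(-173838 + Y) = (1/416478 + 9993)*(-173838 + 286418) = (1/416478 + 9993)*112580 = (4161864655/416478)*112580 = 234271361429950/208239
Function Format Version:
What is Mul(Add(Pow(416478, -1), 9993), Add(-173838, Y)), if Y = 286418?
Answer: Rational(234271361429950, 208239) ≈ 1.1250e+9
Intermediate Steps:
Mul(Add(Pow(416478, -1), 9993), Add(-173838, Y)) = Mul(Add(Pow(416478, -1), 9993), Add(-173838, 286418)) = Mul(Add(Rational(1, 416478), 9993), 112580) = Mul(Rational(4161864655, 416478), 112580) = Rational(234271361429950, 208239)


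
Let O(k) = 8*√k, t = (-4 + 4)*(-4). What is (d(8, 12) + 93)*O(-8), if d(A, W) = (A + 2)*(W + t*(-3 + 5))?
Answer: 3408*I*√2 ≈ 4819.6*I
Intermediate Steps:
t = 0 (t = 0*(-4) = 0)
d(A, W) = W*(2 + A) (d(A, W) = (A + 2)*(W + 0*(-3 + 5)) = (2 + A)*(W + 0*2) = (2 + A)*(W + 0) = (2 + A)*W = W*(2 + A))
(d(8, 12) + 93)*O(-8) = (12*(2 + 8) + 93)*(8*√(-8)) = (12*10 + 93)*(8*(2*I*√2)) = (120 + 93)*(16*I*√2) = 213*(16*I*√2) = 3408*I*√2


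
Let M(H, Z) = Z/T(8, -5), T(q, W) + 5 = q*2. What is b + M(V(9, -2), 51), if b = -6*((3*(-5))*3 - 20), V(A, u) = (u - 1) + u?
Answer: 4341/11 ≈ 394.64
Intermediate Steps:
T(q, W) = -5 + 2*q (T(q, W) = -5 + q*2 = -5 + 2*q)
V(A, u) = -1 + 2*u (V(A, u) = (-1 + u) + u = -1 + 2*u)
M(H, Z) = Z/11 (M(H, Z) = Z/(-5 + 2*8) = Z/(-5 + 16) = Z/11)
b = 390 (b = -6*(-15*3 - 20) = -6*(-45 - 20) = -6*(-65) = 390)
b + M(V(9, -2), 51) = 390 + (1/11)*51 = 390 + 51/11 = 4341/11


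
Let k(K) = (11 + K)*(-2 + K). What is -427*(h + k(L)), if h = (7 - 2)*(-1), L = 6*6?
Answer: -680211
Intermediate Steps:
L = 36
k(K) = (-2 + K)*(11 + K)
h = -5 (h = 5*(-1) = -5)
-427*(h + k(L)) = -427*(-5 + (-22 + 36² + 9*36)) = -427*(-5 + (-22 + 1296 + 324)) = -427*(-5 + 1598) = -427*1593 = -680211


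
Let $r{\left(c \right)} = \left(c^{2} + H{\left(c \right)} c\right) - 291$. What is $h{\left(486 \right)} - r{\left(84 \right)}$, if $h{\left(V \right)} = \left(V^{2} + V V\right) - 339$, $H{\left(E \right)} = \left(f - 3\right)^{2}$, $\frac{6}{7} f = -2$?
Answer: $\frac{1388696}{3} \approx 4.629 \cdot 10^{5}$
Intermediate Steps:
$f = - \frac{7}{3}$ ($f = \frac{7}{6} \left(-2\right) = - \frac{7}{3} \approx -2.3333$)
$H{\left(E \right)} = \frac{256}{9}$ ($H{\left(E \right)} = \left(- \frac{7}{3} - 3\right)^{2} = \left(- \frac{16}{3}\right)^{2} = \frac{256}{9}$)
$h{\left(V \right)} = -339 + 2 V^{2}$ ($h{\left(V \right)} = \left(V^{2} + V^{2}\right) - 339 = 2 V^{2} - 339 = -339 + 2 V^{2}$)
$r{\left(c \right)} = -291 + c^{2} + \frac{256 c}{9}$ ($r{\left(c \right)} = \left(c^{2} + \frac{256 c}{9}\right) - 291 = -291 + c^{2} + \frac{256 c}{9}$)
$h{\left(486 \right)} - r{\left(84 \right)} = \left(-339 + 2 \cdot 486^{2}\right) - \left(-291 + 84^{2} + \frac{256}{9} \cdot 84\right) = \left(-339 + 2 \cdot 236196\right) - \left(-291 + 7056 + \frac{7168}{3}\right) = \left(-339 + 472392\right) - \frac{27463}{3} = 472053 - \frac{27463}{3} = \frac{1388696}{3}$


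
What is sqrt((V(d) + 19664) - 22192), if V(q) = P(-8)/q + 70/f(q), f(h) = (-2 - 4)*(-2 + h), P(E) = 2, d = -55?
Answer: I*sqrt(24844098565)/3135 ≈ 50.278*I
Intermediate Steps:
f(h) = 12 - 6*h (f(h) = -6*(-2 + h) = 12 - 6*h)
V(q) = 2/q + 70/(12 - 6*q)
sqrt((V(d) + 19664) - 22192) = sqrt(((1/3)*(-12 - 29*(-55))/(-55*(-2 - 55)) + 19664) - 22192) = sqrt(((1/3)*(-1/55)*(-12 + 1595)/(-57) + 19664) - 22192) = sqrt(((1/3)*(-1/55)*(-1/57)*1583 + 19664) - 22192) = sqrt((1583/9405 + 19664) - 22192) = sqrt(184941503/9405 - 22192) = sqrt(-23774257/9405) = I*sqrt(24844098565)/3135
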